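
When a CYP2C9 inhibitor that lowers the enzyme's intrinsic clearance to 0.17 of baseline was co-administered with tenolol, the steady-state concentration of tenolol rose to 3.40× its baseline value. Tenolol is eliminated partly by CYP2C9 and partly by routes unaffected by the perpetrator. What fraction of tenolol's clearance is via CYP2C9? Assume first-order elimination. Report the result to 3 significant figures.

0.850

Call the CYP2C9 fraction fm. After the interaction, CL_new/CL_old = fm × 0.17 + (1 − fm).
Steady-state concentration ratio = 1 / (new CL fraction), so new CL fraction = 1 / 3.40 = 0.2941.
fm × 0.17 + 1 − fm = 0.2941  ⇒  fm × (0.17 − 1) = −0.7059  ⇒  fm = 0.850.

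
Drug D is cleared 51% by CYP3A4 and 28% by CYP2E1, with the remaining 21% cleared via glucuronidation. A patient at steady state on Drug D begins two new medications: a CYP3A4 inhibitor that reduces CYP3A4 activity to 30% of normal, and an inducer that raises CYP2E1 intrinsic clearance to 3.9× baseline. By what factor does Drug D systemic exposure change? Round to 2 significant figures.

The CYP3A4 pathway (51% of clearance) falls to 0.3× activity: 0.51 × 0.3 = 0.153.
The CYP2E1 pathway (28% of clearance) increases to 3.9× activity: 0.28 × 3.9 = 1.092.
The remaining 21% of clearance is unaffected.
New clearance relative to baseline: 0.153 + 1.092 + 0.21 = 1.455.
Systemic exposure ∝ 1/CL: fold-change = 1 / 1.455 = 0.69.

0.69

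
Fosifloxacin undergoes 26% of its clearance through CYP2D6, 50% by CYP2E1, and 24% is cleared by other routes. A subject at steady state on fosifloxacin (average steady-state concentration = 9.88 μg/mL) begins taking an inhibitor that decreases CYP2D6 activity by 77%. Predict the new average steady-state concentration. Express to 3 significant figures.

The CYP2D6 pathway (26% of clearance) is reduced to 0.23× activity: 0.26 × 0.23 = 0.0598.
CYP2E1 (50%) and the residual 24% are unaffected.
CL_new/CL_old = 0.0598 + 0.5 + 0.24 = 0.7998.
With dosing unchanged, average steady-state concentration scales as 1/CL: 9.88 / 0.7998 = 12.4 μg/mL.

12.4 μg/mL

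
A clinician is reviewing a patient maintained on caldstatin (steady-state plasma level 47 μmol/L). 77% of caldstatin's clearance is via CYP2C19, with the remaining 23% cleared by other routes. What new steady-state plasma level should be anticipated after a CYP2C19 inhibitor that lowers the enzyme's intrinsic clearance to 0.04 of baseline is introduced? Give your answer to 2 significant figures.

1.8 × 10² μmol/L

The CYP2C19 pathway (77% of clearance) is reduced to 0.04× activity: 0.77 × 0.04 = 0.0308.
The remaining 23% of clearance is unaffected.
CL_new/CL_old = 0.0308 + 0.23 = 0.2608.
With dosing unchanged, steady-state plasma level scales as 1/CL: 47 / 0.2608 = 1.8 × 10² μmol/L.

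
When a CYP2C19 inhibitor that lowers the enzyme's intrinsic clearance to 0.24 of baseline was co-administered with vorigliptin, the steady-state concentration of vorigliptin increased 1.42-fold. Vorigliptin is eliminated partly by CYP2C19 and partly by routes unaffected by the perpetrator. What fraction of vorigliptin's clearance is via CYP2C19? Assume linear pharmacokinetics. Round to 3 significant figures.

Let fm be the CYP2C19 fraction. New clearance relative to baseline = fm × 0.24 + (1 − fm).
Steady-state concentration ratio = 1 / (new CL fraction), so new CL fraction = 1 / 1.42 = 0.7042.
fm × 0.24 + 1 − fm = 0.7042  ⇒  fm × (0.24 − 1) = −0.2958  ⇒  fm = 0.389.

0.389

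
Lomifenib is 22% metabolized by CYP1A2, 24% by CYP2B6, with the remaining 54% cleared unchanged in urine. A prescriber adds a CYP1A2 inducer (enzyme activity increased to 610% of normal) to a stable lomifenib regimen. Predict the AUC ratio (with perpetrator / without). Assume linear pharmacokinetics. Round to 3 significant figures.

0.471

The CYP1A2 pathway (22% of clearance) is boosted to 6.1× activity: 0.22 × 6.1 = 1.342.
CYP2B6 (24%) and the residual 54% are unaffected.
Relative clearance = 1.342 + 0.24 + 0.54 = 2.122.
AUC ratio = CL_old/CL_new = 1 / 2.122 = 0.471.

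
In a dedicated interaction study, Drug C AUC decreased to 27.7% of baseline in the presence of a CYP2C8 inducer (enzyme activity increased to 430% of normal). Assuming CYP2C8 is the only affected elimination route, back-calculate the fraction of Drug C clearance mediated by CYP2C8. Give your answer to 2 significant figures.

0.79

Write x for the fraction cleared via CYP2C8. The observed AUC change means clearance rose to 1/0.277 = 3.61 of baseline.
Only the CYP2C8 route changed, so 3.61 = x·4.3 + (1 − x), giving x = 0.79.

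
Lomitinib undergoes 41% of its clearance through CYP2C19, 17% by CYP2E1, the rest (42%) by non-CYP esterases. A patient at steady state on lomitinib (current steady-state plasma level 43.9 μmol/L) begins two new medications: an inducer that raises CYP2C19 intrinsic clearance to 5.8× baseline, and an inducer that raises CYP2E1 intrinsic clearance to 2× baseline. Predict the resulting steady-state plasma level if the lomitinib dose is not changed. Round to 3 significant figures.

14.0 μmol/L

CYP2C19: 0.41 × 5.8 = 2.378
CYP2E1: 0.17 × 2 = 0.34
Other: 0.42 (unchanged)
New clearance relative to baseline: 2.378 + 0.34 + 0.42 = 3.138.
Dividing the baseline by the relative clearance: 43.9 / 3.138 = 14.0 μmol/L.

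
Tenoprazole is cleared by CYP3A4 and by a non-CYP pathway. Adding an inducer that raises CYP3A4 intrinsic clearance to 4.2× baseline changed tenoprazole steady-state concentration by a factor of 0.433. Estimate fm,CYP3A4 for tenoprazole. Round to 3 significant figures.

CL'/CL = 1 / 0.433 = 2.309
4.2·fm + (1 − fm) = 2.309
fm = (2.309 − 1) / (4.2 − 1) = 0.409

0.409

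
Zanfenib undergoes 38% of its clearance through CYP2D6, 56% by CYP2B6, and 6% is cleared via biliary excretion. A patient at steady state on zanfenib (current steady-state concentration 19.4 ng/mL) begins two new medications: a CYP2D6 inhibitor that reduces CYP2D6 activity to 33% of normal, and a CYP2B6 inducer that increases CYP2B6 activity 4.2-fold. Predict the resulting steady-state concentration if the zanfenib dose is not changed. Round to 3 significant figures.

CYP2D6: 0.38 × 0.33 = 0.1254
CYP2B6: 0.56 × 4.2 = 2.352
Other: 0.06 (unchanged)
CL_new/CL_old = 0.1254 + 2.352 + 0.06 = 2.5374.
New steady-state concentration = 19.4 / 2.5374 = 7.65 ng/mL (concentration scales inversely with clearance).

7.65 ng/mL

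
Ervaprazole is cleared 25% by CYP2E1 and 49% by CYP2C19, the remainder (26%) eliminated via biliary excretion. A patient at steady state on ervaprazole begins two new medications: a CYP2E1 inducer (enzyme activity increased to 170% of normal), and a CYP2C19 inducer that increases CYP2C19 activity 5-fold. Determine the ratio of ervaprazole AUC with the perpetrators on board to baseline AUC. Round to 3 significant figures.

0.319

CYP2E1: 0.25 × 1.7 = 0.425
CYP2C19: 0.49 × 5 = 2.45
Other: 0.26 (unchanged)
New clearance relative to baseline: 0.425 + 2.45 + 0.26 = 3.135.
AUC ∝ 1/CL: fold-change = 1 / 3.135 = 0.319.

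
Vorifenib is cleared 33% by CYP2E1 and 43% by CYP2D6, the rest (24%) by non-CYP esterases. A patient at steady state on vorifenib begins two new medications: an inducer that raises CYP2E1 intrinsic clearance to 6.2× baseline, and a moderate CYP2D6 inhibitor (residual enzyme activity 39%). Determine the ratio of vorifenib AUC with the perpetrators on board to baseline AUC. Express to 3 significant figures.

0.408

The CYP2E1 pathway (33% of clearance) is boosted to 6.2× activity: 0.33 × 6.2 = 2.046.
The CYP2D6 pathway (43% of clearance) falls to 0.39× activity: 0.43 × 0.39 = 0.1677.
The remaining 24% of clearance is unaffected.
CL_new/CL_old = 2.046 + 0.1677 + 0.24 = 2.4537.
Because AUC varies inversely with clearance, the combined effect is 1 / 2.4537 = 0.408.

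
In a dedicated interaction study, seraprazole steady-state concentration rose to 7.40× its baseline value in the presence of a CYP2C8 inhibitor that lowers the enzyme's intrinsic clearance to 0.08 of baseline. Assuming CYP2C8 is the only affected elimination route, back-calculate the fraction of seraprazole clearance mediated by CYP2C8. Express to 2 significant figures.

0.94

CL'/CL = 1 / 7.40 = 0.1351
0.08·fm + (1 − fm) = 0.1351
fm = (0.1351 − 1) / (0.08 − 1) = 0.94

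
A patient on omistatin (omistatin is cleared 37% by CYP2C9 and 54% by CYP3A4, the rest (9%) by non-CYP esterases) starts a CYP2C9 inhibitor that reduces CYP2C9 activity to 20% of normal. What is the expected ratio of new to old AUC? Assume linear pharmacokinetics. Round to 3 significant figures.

1.42

CYP2C9: 0.37 × 0.2 = 0.074
CYP3A4: 0.54 (unchanged)
Other: 0.09 (unchanged)
New clearance relative to baseline: 0.074 + 0.54 + 0.09 = 0.704.
Since AUC ∝ 1/CL, the ratio is 1 / 0.704 = 1.42.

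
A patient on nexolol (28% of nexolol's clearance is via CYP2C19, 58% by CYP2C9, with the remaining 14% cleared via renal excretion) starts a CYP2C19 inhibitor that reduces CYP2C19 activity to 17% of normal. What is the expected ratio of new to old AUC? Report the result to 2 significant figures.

The CYP2C19 pathway (28% of clearance) drops to 0.17× activity: 0.28 × 0.17 = 0.0476.
CYP2C9 (58%) and the residual 14% are unaffected.
New clearance relative to baseline: 0.0476 + 0.58 + 0.14 = 0.7676.
Since AUC ∝ 1/CL, the ratio is 1 / 0.7676 = 1.3.

1.3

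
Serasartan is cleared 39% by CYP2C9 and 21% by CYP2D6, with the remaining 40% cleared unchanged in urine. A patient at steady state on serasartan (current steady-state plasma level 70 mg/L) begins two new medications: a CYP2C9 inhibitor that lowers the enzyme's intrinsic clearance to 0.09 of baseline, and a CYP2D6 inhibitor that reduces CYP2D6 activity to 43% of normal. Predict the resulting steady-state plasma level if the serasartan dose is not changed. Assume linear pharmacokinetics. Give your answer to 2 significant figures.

The CYP2C9 pathway (39% of clearance) falls to 0.09× activity: 0.39 × 0.09 = 0.0351.
The CYP2D6 pathway (21% of clearance) falls to 0.43× activity: 0.21 × 0.43 = 0.0903.
The remaining 40% of clearance is unaffected.
New clearance relative to baseline: 0.0351 + 0.0903 + 0.4 = 0.5254.
Steady-state plasma level ∝ 1/CL: new value = 70 / 0.5254 = 1.3 × 10² mg/L.

1.3 × 10² mg/L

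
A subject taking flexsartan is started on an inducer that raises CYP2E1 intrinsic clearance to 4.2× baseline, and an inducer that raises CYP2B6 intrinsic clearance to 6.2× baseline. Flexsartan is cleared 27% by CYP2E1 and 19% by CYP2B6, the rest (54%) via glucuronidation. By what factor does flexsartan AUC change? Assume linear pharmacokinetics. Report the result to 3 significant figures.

The CYP2E1 pathway (27% of clearance) increases to 4.2× activity: 0.27 × 4.2 = 1.134.
The CYP2B6 pathway (19% of clearance) rises to 6.2× activity: 0.19 × 6.2 = 1.178.
The remaining 54% of clearance is unaffected.
New clearance relative to baseline: 1.134 + 1.178 + 0.54 = 2.852.
Because AUC varies inversely with clearance, the combined effect is 1 / 2.852 = 0.351.

0.351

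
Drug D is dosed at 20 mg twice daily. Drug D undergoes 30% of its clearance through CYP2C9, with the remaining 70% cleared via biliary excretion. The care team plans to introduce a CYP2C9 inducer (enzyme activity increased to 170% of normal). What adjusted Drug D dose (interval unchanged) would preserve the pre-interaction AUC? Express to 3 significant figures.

The CYP2C9 pathway (30% of clearance) rises to 1.7× activity: 0.3 × 1.7 = 0.51.
Non-CYP routes (70%) are unchanged.
CL_new/CL_old = 0.51 + 0.7 = 1.21.
Exposure is unchanged when dose changes in proportion to clearance. New dose = 20 mg × 1.21 = 24.2 mg.

24.2 mg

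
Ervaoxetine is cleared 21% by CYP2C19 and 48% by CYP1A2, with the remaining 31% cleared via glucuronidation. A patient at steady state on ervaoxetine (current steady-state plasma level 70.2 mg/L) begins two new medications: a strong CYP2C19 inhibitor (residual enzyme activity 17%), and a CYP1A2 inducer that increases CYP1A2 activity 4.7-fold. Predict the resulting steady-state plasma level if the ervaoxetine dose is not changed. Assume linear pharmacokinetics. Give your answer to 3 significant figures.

CYP2C19: 0.21 × 0.17 = 0.0357
CYP1A2: 0.48 × 4.7 = 2.256
Other: 0.31 (unchanged)
Relative clearance = 0.0357 + 2.256 + 0.31 = 2.6017.
Dividing the baseline by the relative clearance: 70.2 / 2.6017 = 27.0 mg/L.

27.0 mg/L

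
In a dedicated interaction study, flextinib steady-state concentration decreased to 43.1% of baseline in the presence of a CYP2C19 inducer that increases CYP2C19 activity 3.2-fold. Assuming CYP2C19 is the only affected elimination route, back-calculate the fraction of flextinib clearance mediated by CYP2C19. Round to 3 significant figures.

CL'/CL = 1 / 0.431 = 2.32
3.2·fm + (1 − fm) = 2.32
fm = (2.32 − 1) / (3.2 − 1) = 0.600

0.600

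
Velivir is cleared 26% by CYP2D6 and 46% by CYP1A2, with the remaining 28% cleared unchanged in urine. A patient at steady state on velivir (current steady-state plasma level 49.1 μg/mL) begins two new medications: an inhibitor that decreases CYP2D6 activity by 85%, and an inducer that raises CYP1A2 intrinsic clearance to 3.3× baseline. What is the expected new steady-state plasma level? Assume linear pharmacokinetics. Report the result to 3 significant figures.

26.7 μg/mL

CYP2D6: 0.26 × 0.15 = 0.039
CYP1A2: 0.46 × 3.3 = 1.518
Other: 0.28 (unchanged)
CL_new/CL_old = 0.039 + 1.518 + 0.28 = 1.837.
New steady-state plasma level = 49.1 / 1.837 = 26.7 μg/mL (concentration scales inversely with clearance).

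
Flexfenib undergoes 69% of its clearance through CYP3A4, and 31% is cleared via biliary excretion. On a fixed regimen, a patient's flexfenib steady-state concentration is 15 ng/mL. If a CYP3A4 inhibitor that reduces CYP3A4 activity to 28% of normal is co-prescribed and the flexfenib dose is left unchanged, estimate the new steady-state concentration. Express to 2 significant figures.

30 ng/mL

The CYP3A4 pathway (69% of clearance) drops to 0.28× activity: 0.69 × 0.28 = 0.1932.
Non-CYP routes (31%) are unchanged.
CL_new/CL_old = 0.1932 + 0.31 = 0.5032.
Steady-state concentration ∝ 1/CL, so new value = 15 / 0.5032 = 30 ng/mL.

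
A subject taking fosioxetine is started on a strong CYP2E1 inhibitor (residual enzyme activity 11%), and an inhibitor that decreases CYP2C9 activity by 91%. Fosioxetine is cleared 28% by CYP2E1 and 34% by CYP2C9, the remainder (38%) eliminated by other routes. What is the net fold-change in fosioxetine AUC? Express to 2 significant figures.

2.3

The CYP2E1 pathway (28% of clearance) is reduced to 0.11× activity: 0.28 × 0.11 = 0.0308.
The CYP2C9 pathway (34% of clearance) falls to 0.09× activity: 0.34 × 0.09 = 0.0306.
Non-CYP routes (38%) are unchanged.
CL_new/CL_old = 0.0308 + 0.0306 + 0.38 = 0.4414.
Net AUC ratio = 1 / 0.4414 = 2.3.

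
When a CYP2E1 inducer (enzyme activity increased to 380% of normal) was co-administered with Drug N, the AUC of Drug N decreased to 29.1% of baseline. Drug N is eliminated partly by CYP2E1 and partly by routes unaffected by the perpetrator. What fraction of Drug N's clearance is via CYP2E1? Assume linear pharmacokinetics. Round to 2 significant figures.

0.87

Call the CYP2E1 fraction fm. After the interaction, CL_new/CL_old = fm × 3.8 + (1 − fm).
AUC ratio = 1 / (new CL fraction), so new CL fraction = 1 / 0.291 = 3.436.
fm × 3.8 + 1 − fm = 3.436  ⇒  fm × (3.8 − 1) = 2.436  ⇒  fm = 0.87.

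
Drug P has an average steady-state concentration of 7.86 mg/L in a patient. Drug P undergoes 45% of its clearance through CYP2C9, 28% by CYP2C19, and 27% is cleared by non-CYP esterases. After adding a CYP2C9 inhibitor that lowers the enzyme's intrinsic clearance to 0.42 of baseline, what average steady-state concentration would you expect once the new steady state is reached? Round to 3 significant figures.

10.6 mg/L

The CYP2C9 pathway (45% of clearance) drops to 0.42× activity: 0.45 × 0.42 = 0.189.
CYP2C19 (28%) and the residual 27% are unaffected.
CL_new/CL_old = 0.189 + 0.28 + 0.27 = 0.739.
Average steady-state concentration ∝ 1/CL, so new value = 7.86 / 0.739 = 10.6 mg/L.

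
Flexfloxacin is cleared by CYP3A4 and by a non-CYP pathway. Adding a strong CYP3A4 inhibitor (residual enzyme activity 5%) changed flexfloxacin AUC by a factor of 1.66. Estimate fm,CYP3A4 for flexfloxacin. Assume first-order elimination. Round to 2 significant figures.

Let x = fm,CYP3A4. Because AUC ∝ 1/CL, relative clearance fell to 1/1.66 = 0.6024.
Setting x·0.05 + (1 − x) = 0.6024 and solving: x = (0.6024 − 1)/(0.05 − 1) = 0.42.

0.42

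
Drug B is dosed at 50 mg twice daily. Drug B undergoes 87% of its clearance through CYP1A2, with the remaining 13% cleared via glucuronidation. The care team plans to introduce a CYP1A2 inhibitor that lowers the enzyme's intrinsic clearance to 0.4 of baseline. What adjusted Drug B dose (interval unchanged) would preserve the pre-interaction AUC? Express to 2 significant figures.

24 mg

The CYP1A2 pathway (87% of clearance) falls to 0.4× activity: 0.87 × 0.4 = 0.348.
The remaining 13% of clearance is unaffected.
CL_new/CL_old = 0.348 + 0.13 = 0.478.
Css,avg = (dose rate)/CL, so holding Css fixed requires dose ∝ CL: 50 × 0.478 = 24 mg.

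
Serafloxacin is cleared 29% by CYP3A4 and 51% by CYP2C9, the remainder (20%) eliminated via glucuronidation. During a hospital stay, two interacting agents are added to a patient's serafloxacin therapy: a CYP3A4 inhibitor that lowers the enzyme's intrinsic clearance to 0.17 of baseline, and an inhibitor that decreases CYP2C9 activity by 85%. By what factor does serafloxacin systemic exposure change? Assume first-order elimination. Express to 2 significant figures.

CYP3A4: 0.29 × 0.17 = 0.0493
CYP2C9: 0.51 × 0.15 = 0.0765
Other: 0.2 (unchanged)
CL_new/CL_old = 0.0493 + 0.0765 + 0.2 = 0.3258.
Systemic exposure ∝ 1/CL: fold-change = 1 / 0.3258 = 3.1.

3.1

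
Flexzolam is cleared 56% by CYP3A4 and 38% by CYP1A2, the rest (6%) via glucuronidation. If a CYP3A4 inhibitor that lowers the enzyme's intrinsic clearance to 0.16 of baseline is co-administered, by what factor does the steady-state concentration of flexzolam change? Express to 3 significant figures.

1.89

CYP3A4: 0.56 × 0.16 = 0.0896
CYP1A2: 0.38 (unchanged)
Other: 0.06 (unchanged)
Relative clearance = 0.0896 + 0.38 + 0.06 = 0.5296.
Steady-state concentration is inversely proportional to clearance, so the fold-change is 1 / 0.5296 = 1.89.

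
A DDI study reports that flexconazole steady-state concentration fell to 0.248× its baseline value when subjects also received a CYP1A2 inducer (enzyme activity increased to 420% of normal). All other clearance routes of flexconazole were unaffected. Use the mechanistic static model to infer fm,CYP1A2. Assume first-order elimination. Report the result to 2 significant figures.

0.95

Let fm be the CYP1A2 fraction. New clearance relative to baseline = fm × 4.2 + (1 − fm).
Steady-state concentration ratio = 1 / (new CL fraction), so new CL fraction = 1 / 0.248 = 4.032.
fm × 4.2 + 1 − fm = 4.032  ⇒  fm × (4.2 − 1) = 3.032  ⇒  fm = 0.95.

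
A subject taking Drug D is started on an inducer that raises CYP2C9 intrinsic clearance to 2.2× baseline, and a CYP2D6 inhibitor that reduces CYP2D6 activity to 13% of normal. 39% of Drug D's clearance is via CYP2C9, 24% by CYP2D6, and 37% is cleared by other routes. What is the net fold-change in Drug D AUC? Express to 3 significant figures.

The CYP2C9 pathway (39% of clearance) increases to 2.2× activity: 0.39 × 2.2 = 0.858.
The CYP2D6 pathway (24% of clearance) drops to 0.13× activity: 0.24 × 0.13 = 0.0312.
Non-CYP routes (37%) are unchanged.
New clearance relative to baseline: 0.858 + 0.0312 + 0.37 = 1.2592.
Net AUC ratio = 1 / 1.2592 = 0.794.

0.794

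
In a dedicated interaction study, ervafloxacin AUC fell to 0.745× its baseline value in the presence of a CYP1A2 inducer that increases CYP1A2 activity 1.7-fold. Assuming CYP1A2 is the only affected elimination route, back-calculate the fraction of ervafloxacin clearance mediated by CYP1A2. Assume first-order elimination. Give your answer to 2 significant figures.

CL'/CL = 1 / 0.745 = 1.342
1.7·fm + (1 − fm) = 1.342
fm = (1.342 − 1) / (1.7 − 1) = 0.49

0.49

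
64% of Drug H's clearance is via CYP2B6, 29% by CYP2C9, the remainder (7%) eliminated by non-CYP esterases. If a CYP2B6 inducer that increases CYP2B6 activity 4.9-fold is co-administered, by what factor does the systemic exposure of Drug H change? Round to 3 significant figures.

The CYP2B6 pathway (64% of clearance) is boosted to 4.9× activity: 0.64 × 4.9 = 3.136.
CYP2C9 (29%) and the residual 7% are unaffected.
Relative clearance = 3.136 + 0.29 + 0.07 = 3.496.
Since systemic exposure ∝ 1/CL, the ratio is 1 / 3.496 = 0.286.

0.286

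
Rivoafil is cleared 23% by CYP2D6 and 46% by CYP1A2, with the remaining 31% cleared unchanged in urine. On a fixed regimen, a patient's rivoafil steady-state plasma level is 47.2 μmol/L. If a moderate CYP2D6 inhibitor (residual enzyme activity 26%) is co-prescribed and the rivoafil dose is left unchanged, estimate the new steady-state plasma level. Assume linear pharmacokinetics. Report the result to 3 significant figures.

56.9 μmol/L

CYP2D6: 0.23 × 0.26 = 0.0598
CYP1A2: 0.46 (unchanged)
Other: 0.31 (unchanged)
CL_new/CL_old = 0.0598 + 0.46 + 0.31 = 0.8298.
With dosing unchanged, steady-state plasma level scales as 1/CL: 47.2 / 0.8298 = 56.9 μmol/L.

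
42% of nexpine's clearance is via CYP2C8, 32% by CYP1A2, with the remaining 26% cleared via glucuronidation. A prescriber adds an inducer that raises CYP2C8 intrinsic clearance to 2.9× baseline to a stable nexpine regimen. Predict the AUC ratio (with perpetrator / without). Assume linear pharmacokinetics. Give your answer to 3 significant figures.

The CYP2C8 pathway (42% of clearance) rises to 2.9× activity: 0.42 × 2.9 = 1.218.
CYP1A2 (32%) and the residual 26% are unaffected.
CL_new/CL_old = 1.218 + 0.32 + 0.26 = 1.798.
AUC ratio = CL_old/CL_new = 1 / 1.798 = 0.556.

0.556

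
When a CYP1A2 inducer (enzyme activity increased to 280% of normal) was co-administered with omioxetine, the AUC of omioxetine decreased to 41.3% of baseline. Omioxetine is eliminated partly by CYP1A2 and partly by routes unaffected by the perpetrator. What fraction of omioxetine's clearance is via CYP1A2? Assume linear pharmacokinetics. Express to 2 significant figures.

CL'/CL = 1 / 0.413 = 2.421
2.8·fm + (1 − fm) = 2.421
fm = (2.421 − 1) / (2.8 − 1) = 0.79

0.79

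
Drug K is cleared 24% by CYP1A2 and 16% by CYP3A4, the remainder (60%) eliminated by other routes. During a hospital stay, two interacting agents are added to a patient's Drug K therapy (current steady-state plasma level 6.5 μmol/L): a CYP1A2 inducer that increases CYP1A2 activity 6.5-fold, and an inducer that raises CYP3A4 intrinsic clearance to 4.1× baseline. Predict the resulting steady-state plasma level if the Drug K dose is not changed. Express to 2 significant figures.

The CYP1A2 pathway (24% of clearance) increases to 6.5× activity: 0.24 × 6.5 = 1.56.
The CYP3A4 pathway (16% of clearance) is boosted to 4.1× activity: 0.16 × 4.1 = 0.656.
The remaining 60% of clearance is unaffected.
CL_new/CL_old = 1.56 + 0.656 + 0.6 = 2.816.
New steady-state plasma level = 6.5 / 2.816 = 2.3 μmol/L (concentration scales inversely with clearance).

2.3 μmol/L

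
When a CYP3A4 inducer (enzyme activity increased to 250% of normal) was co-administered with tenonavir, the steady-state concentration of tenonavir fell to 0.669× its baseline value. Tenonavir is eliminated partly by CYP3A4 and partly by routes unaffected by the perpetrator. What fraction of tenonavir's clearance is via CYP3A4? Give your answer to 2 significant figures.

Let fm be the CYP3A4 fraction. New clearance relative to baseline = fm × 2.5 + (1 − fm).
Steady-state concentration ratio = 1 / (new CL fraction), so new CL fraction = 1 / 0.669 = 1.495.
fm × 2.5 + 1 − fm = 1.495  ⇒  fm × (2.5 − 1) = 0.4948  ⇒  fm = 0.33.

0.33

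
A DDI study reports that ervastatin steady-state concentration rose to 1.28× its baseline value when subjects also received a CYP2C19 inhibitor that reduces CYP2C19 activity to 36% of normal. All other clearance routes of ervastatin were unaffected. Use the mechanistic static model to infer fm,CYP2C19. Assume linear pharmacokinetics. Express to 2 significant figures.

0.34

Let x = fm,CYP2C19. Because steady-state concentration ∝ 1/CL, relative clearance fell to 1/1.28 = 0.7812.
Only the CYP2C19 route changed, so 0.7812 = x·0.36 + (1 − x), giving x = 0.34.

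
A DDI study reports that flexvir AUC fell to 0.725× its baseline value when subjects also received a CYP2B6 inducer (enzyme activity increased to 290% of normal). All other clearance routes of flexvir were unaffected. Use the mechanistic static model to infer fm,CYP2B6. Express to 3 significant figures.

0.200

CL'/CL = 1 / 0.725 = 1.379
2.9·fm + (1 − fm) = 1.379
fm = (1.379 − 1) / (2.9 − 1) = 0.200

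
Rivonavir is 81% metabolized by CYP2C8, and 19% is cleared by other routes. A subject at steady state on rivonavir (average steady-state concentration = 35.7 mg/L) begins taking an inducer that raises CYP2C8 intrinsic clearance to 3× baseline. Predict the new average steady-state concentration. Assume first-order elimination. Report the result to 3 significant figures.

The CYP2C8 pathway (81% of clearance) increases to 3× activity: 0.81 × 3 = 2.43.
Non-CYP routes (19%) are unchanged.
New clearance relative to baseline: 2.43 + 0.19 = 2.62.
Average steady-state concentration ∝ 1/CL, so new value = 35.7 / 2.62 = 13.6 mg/L.

13.6 mg/L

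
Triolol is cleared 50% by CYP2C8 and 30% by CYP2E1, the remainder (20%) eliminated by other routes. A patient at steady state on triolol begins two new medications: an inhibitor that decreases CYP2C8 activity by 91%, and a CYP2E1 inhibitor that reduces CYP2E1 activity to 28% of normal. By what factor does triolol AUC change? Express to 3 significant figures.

The CYP2C8 pathway (50% of clearance) is reduced to 0.09× activity: 0.5 × 0.09 = 0.045.
The CYP2E1 pathway (30% of clearance) drops to 0.28× activity: 0.3 × 0.28 = 0.084.
Non-CYP routes (20%) are unchanged.
Relative clearance = 0.045 + 0.084 + 0.2 = 0.329.
Net AUC ratio = 1 / 0.329 = 3.04.

3.04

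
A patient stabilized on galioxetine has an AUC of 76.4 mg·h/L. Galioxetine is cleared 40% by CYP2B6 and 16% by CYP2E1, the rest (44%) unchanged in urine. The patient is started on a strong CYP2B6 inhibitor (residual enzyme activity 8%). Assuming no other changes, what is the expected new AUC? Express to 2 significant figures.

CYP2B6: 0.4 × 0.08 = 0.032
CYP2E1: 0.16 (unchanged)
Other: 0.44 (unchanged)
Relative clearance = 0.032 + 0.16 + 0.44 = 0.632.
With dosing unchanged, AUC scales as 1/CL: 76.4 / 0.632 = 1.2 × 10² mg·h/L.

1.2 × 10² mg·h/L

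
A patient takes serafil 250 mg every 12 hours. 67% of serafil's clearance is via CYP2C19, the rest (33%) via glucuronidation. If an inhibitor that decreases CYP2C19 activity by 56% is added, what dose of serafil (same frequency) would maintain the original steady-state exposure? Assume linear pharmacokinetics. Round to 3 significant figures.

CYP2C19: 0.67 × 0.44 = 0.2948
Other: 0.33 (unchanged)
CL_new/CL_old = 0.2948 + 0.33 = 0.6248.
To maintain the same steady-state level, dose must scale with clearance: new dose = 250 × 0.6248 = 156 mg.

156 mg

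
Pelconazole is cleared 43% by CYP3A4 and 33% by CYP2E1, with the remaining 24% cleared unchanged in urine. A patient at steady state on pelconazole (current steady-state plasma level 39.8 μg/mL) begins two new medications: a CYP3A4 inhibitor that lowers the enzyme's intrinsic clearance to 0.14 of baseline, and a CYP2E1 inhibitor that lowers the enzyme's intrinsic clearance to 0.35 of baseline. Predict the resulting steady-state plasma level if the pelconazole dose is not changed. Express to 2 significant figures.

96 μg/mL

CYP3A4: 0.43 × 0.14 = 0.0602
CYP2E1: 0.33 × 0.35 = 0.1155
Other: 0.24 (unchanged)
New clearance relative to baseline: 0.0602 + 0.1155 + 0.24 = 0.4157.
Dividing the baseline by the relative clearance: 39.8 / 0.4157 = 96 μg/mL.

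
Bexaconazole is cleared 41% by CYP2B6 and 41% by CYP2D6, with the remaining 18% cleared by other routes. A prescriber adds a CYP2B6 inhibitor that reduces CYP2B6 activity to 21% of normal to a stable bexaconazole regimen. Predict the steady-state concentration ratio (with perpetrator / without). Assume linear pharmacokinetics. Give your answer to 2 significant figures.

The CYP2B6 pathway (41% of clearance) is reduced to 0.21× activity: 0.41 × 0.21 = 0.0861.
CYP2D6 (41%) and the residual 18% are unaffected.
CL_new/CL_old = 0.0861 + 0.41 + 0.18 = 0.6761.
Steady-state concentration is inversely proportional to clearance, so the fold-change is 1 / 0.6761 = 1.5.

1.5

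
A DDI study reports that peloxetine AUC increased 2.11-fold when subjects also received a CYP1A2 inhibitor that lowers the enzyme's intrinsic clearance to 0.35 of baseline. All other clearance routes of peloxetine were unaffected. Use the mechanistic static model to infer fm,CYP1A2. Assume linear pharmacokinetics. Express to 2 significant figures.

0.81

Call the CYP1A2 fraction fm. After the interaction, CL_new/CL_old = fm × 0.35 + (1 − fm).
AUC ratio = 1 / (new CL fraction), so new CL fraction = 1 / 2.11 = 0.4739.
fm × 0.35 + 1 − fm = 0.4739  ⇒  fm × (0.35 − 1) = −0.5261  ⇒  fm = 0.81.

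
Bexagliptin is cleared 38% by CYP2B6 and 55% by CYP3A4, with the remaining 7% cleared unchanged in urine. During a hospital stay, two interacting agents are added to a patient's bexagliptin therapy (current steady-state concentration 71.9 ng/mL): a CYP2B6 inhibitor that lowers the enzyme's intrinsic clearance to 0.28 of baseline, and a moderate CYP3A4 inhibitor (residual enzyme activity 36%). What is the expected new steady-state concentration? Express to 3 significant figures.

192 ng/mL

The CYP2B6 pathway (38% of clearance) drops to 0.28× activity: 0.38 × 0.28 = 0.1064.
The CYP3A4 pathway (55% of clearance) is reduced to 0.36× activity: 0.55 × 0.36 = 0.198.
The remaining 7% of clearance is unaffected.
CL_new/CL_old = 0.1064 + 0.198 + 0.07 = 0.3744.
Steady-state concentration ∝ 1/CL: new value = 71.9 / 0.3744 = 192 ng/mL.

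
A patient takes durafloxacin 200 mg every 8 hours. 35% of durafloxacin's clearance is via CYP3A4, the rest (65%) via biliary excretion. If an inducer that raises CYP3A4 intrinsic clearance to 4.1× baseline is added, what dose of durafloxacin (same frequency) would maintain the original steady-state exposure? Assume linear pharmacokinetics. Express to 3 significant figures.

417 mg

CYP3A4: 0.35 × 4.1 = 1.435
Other: 0.65 (unchanged)
Relative clearance = 1.435 + 0.65 = 2.085.
Css,avg = (dose rate)/CL, so holding Css fixed requires dose ∝ CL: 200 × 2.085 = 417 mg.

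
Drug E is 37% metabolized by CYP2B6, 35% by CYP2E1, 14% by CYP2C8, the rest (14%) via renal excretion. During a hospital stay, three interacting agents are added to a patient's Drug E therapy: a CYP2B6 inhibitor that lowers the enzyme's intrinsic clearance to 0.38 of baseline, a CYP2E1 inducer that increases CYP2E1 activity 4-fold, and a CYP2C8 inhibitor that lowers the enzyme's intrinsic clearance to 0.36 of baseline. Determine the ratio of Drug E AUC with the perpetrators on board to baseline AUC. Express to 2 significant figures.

The CYP2B6 pathway (37% of clearance) falls to 0.38× activity: 0.37 × 0.38 = 0.1406.
The CYP2E1 pathway (35% of clearance) rises to 4× activity: 0.35 × 4 = 1.4.
The CYP2C8 pathway (14% of clearance) falls to 0.36× activity: 0.14 × 0.36 = 0.0504.
The remaining 14% of clearance is unaffected.
CL_new/CL_old = 0.1406 + 1.4 + 0.0504 + 0.14 = 1.731.
AUC ∝ 1/CL: fold-change = 1 / 1.731 = 0.58.

0.58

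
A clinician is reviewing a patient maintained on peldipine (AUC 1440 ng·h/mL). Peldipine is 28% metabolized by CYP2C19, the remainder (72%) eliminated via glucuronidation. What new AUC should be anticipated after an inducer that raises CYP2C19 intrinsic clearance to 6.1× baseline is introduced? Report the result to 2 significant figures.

5.9 × 10² ng·h/mL

The CYP2C19 pathway (28% of clearance) increases to 6.1× activity: 0.28 × 6.1 = 1.708.
Non-CYP routes (72%) are unchanged.
Relative clearance = 1.708 + 0.72 = 2.428.
New AUC = baseline ÷ relative clearance = 1440 / 2.428 = 5.9 × 10² ng·h/mL.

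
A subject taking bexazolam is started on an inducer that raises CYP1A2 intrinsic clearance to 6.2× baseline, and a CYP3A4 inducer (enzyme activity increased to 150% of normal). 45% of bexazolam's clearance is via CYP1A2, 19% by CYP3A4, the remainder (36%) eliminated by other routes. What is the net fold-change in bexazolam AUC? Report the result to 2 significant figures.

0.29

The CYP1A2 pathway (45% of clearance) increases to 6.2× activity: 0.45 × 6.2 = 2.79.
The CYP3A4 pathway (19% of clearance) is boosted to 1.5× activity: 0.19 × 1.5 = 0.285.
Non-CYP routes (36%) are unchanged.
Relative clearance = 2.79 + 0.285 + 0.36 = 3.435.
Net AUC ratio = 1 / 3.435 = 0.29.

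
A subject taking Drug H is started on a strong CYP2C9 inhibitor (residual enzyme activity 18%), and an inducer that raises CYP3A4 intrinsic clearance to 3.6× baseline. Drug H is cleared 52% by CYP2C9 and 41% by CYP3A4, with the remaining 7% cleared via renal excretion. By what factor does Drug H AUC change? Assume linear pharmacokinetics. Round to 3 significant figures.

CYP2C9: 0.52 × 0.18 = 0.0936
CYP3A4: 0.41 × 3.6 = 1.476
Other: 0.07 (unchanged)
CL_new/CL_old = 0.0936 + 1.476 + 0.07 = 1.6396.
AUC ∝ 1/CL: fold-change = 1 / 1.6396 = 0.610.

0.610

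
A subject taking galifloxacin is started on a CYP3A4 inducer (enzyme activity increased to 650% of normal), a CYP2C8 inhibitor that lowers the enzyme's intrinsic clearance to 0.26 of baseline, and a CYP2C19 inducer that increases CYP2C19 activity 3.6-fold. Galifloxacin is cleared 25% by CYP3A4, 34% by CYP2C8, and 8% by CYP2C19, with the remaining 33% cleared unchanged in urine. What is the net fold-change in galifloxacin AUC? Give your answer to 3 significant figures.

0.429

CYP3A4: 0.25 × 6.5 = 1.625
CYP2C8: 0.34 × 0.26 = 0.0884
CYP2C19: 0.08 × 3.6 = 0.288
Other: 0.33 (unchanged)
New clearance relative to baseline: 1.625 + 0.0884 + 0.288 + 0.33 = 2.3314.
Because AUC varies inversely with clearance, the combined effect is 1 / 2.3314 = 0.429.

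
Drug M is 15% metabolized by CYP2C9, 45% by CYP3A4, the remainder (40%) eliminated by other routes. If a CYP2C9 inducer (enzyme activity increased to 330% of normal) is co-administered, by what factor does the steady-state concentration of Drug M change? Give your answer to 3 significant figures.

CYP2C9: 0.15 × 3.3 = 0.495
CYP3A4: 0.45 (unchanged)
Other: 0.4 (unchanged)
New clearance relative to baseline: 0.495 + 0.45 + 0.4 = 1.345.
Since steady-state concentration ∝ 1/CL, the ratio is 1 / 1.345 = 0.743.

0.743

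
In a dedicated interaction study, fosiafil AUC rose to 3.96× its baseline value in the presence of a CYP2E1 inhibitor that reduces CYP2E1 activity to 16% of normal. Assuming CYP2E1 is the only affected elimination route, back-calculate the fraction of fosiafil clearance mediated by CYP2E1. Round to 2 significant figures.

0.89

Let fm be the CYP2E1 fraction. New clearance relative to baseline = fm × 0.16 + (1 − fm).
AUC ratio = 1 / (new CL fraction), so new CL fraction = 1 / 3.96 = 0.2525.
fm × 0.16 + 1 − fm = 0.2525  ⇒  fm × (0.16 − 1) = −0.7475  ⇒  fm = 0.89.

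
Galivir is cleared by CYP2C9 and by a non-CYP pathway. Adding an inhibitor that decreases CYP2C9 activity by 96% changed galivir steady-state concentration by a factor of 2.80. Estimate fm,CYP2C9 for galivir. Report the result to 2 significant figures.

Let x = fm,CYP2C9. Because steady-state concentration ∝ 1/CL, relative clearance fell to 1/2.80 = 0.3571.
Only the CYP2C9 route changed, so 0.3571 = x·0.04 + (1 − x), giving x = 0.67.

0.67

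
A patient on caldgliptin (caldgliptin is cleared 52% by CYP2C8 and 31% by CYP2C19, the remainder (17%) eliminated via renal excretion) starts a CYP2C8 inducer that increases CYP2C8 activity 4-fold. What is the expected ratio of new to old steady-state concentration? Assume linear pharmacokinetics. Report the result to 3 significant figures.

0.391

CYP2C8: 0.52 × 4 = 2.08
CYP2C19: 0.31 (unchanged)
Other: 0.17 (unchanged)
CL_new/CL_old = 2.08 + 0.31 + 0.17 = 2.56.
Steady-state concentration is inversely proportional to clearance, so the fold-change is 1 / 2.56 = 0.391.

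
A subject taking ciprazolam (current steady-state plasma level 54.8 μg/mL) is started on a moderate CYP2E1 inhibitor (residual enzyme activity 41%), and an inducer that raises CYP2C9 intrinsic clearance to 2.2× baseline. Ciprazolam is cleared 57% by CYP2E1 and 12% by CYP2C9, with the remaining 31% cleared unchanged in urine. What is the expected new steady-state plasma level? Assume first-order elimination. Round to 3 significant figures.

The CYP2E1 pathway (57% of clearance) is reduced to 0.41× activity: 0.57 × 0.41 = 0.2337.
The CYP2C9 pathway (12% of clearance) is boosted to 2.2× activity: 0.12 × 2.2 = 0.264.
The remaining 31% of clearance is unaffected.
CL_new/CL_old = 0.2337 + 0.264 + 0.31 = 0.8077.
Dividing the baseline by the relative clearance: 54.8 / 0.8077 = 67.8 μg/mL.

67.8 μg/mL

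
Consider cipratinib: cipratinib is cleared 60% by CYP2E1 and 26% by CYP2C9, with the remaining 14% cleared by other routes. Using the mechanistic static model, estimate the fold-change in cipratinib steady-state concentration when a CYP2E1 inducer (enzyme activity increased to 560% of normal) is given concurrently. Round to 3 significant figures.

0.266

CYP2E1: 0.6 × 5.6 = 3.36
CYP2C9: 0.26 (unchanged)
Other: 0.14 (unchanged)
CL_new/CL_old = 3.36 + 0.26 + 0.14 = 3.76.
Since steady-state concentration ∝ 1/CL, the ratio is 1 / 3.76 = 0.266.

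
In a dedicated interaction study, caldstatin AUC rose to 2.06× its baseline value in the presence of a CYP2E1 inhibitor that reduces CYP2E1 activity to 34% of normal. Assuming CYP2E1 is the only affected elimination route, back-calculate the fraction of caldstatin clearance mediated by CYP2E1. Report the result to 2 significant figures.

Let x = fm,CYP2E1. Because AUC ∝ 1/CL, relative clearance fell to 1/2.06 = 0.4854.
Setting x·0.34 + (1 − x) = 0.4854 and solving: x = (0.4854 − 1)/(0.34 − 1) = 0.78.

0.78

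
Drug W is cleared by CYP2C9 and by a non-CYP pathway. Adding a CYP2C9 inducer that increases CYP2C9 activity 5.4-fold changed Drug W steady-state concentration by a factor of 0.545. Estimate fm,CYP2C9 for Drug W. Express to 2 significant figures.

0.19

Let x = fm,CYP2C9. Because steady-state concentration ∝ 1/CL, relative clearance rose to 1/0.545 = 1.835.
Setting x·5.4 + (1 − x) = 1.835 and solving: x = (1.835 − 1)/(5.4 − 1) = 0.19.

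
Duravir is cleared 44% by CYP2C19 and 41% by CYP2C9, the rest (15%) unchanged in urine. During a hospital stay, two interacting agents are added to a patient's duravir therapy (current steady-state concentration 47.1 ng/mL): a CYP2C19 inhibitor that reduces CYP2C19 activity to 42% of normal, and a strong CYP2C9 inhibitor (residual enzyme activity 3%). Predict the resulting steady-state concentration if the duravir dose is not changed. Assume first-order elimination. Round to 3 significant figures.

136 ng/mL

The CYP2C19 pathway (44% of clearance) is reduced to 0.42× activity: 0.44 × 0.42 = 0.1848.
The CYP2C9 pathway (41% of clearance) is reduced to 0.03× activity: 0.41 × 0.03 = 0.0123.
Non-CYP routes (15%) are unchanged.
New clearance relative to baseline: 0.1848 + 0.0123 + 0.15 = 0.3471.
Steady-state concentration ∝ 1/CL: new value = 47.1 / 0.3471 = 136 ng/mL.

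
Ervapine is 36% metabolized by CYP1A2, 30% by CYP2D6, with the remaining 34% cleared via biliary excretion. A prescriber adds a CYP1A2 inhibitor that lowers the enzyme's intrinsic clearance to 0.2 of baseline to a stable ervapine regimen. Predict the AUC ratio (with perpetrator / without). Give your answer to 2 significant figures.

The CYP1A2 pathway (36% of clearance) drops to 0.2× activity: 0.36 × 0.2 = 0.072.
CYP2D6 (30%) and the residual 34% are unaffected.
New clearance relative to baseline: 0.072 + 0.3 + 0.34 = 0.712.
AUC ratio = CL_old/CL_new = 1 / 0.712 = 1.4.

1.4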